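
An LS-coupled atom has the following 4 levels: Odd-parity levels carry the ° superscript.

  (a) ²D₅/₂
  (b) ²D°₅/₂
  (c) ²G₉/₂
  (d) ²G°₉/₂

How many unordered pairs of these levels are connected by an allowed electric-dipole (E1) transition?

2

(a)–(b): allowed.
(a)–(c): forbidden (parity, ΔL, ΔJ).
(a)–(d): forbidden (ΔL, ΔJ).
(b)–(c): forbidden (ΔL, ΔJ).
(b)–(d): forbidden (parity, ΔL, ΔJ).
(c)–(d): allowed.
Allowed pairs: 2 of 6.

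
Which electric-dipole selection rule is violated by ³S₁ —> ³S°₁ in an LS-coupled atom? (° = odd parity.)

the L=0 ↔ L=0 exclusion

Reading off the term symbols: S 1→1, L 0→0, J 1→1, parity even→odd.
Parity must change: even → odd — satisfied.
ΔS = 0: S: 1 → 1 — satisfied.
ΔL = 0, ±1 (not L=0↔0): L: 0 → 0, ΔL = +0 — violated.
ΔJ = 0, ±1 (not J=0↔0): J: 1 → 1, ΔJ = +0 — satisfied.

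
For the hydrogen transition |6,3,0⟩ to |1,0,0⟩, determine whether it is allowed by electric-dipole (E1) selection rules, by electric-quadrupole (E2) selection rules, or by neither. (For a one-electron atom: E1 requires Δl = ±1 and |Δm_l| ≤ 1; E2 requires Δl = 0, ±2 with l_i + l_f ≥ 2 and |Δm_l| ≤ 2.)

neither

Δl = 0 − 3 = -3; l_i + l_f = 3.
Δm_l = +0.
E1 (Δl = ±1, |Δm_l| ≤ 1): not satisfied.
E2 (Δl = 0,±2, l_i+l_f ≥ 2, |Δm_l| ≤ 2): not satisfied.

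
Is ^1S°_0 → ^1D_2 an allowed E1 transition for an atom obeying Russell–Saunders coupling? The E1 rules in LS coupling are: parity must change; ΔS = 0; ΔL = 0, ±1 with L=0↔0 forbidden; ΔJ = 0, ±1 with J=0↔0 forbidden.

Parity must change: odd → even — ✓.
ΔS = 0: S: 0 → 0 — ✓.
ΔL = 0, ±1 (not L=0↔0): L: 0 → 2, ΔL = +2 — ✗.
ΔJ = 0, ±1 (not J=0↔0): J: 0 → 2, ΔJ = +2 — ✗.
Rule(s) violated: ΔL, ΔJ.

forbidden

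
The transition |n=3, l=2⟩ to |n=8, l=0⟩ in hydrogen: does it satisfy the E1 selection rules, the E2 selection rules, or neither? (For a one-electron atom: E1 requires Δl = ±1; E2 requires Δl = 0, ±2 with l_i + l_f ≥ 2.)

Δl = 0 − 2 = -2; l_i + l_f = 2.
E1 (Δl = ±1): not satisfied.
E2 (Δl = 0,±2, l_i+l_f ≥ 2): satisfied.

E2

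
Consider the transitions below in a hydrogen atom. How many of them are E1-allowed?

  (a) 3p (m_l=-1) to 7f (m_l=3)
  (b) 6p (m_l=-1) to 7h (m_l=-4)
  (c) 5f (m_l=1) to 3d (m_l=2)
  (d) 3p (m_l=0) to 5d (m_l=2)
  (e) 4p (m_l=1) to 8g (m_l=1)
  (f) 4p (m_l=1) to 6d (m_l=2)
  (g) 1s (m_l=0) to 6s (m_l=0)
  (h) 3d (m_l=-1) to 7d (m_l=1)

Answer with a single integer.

(a) forbidden — Δl = +2 (E1 requires Δl = ±1); Δm_l = +4 (E1 requires Δm_l = 0, ±1)
(b) forbidden — Δl = +4 (E1 requires Δl = ±1); Δm_l = -3 (E1 requires Δm_l = 0, ±1)
(c) allowed
(d) forbidden — Δm_l = +2 (E1 requires Δm_l = 0, ±1)
(e) forbidden — Δl = +3 (E1 requires Δl = ±1)
(f) allowed
(g) forbidden — Δl = +0 (E1 requires Δl = ±1)
(h) forbidden — Δl = +0 (E1 requires Δl = ±1); Δm_l = +2 (E1 requires Δm_l = 0, ±1)
Total allowed: 2 of 8.

2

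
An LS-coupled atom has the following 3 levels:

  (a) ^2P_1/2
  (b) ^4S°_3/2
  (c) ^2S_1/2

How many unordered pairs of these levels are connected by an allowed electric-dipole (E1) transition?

0

(a)–(b): forbidden (ΔS).
(a)–(c): forbidden (parity).
(b)–(c): forbidden (ΔS, ΔL).
Allowed pairs: 0 of 3.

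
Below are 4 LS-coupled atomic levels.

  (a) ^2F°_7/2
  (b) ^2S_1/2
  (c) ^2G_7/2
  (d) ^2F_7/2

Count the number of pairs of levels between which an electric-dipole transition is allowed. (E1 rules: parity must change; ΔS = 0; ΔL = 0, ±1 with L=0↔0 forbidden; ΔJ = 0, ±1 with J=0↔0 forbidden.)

2

(a)–(b): forbidden (ΔL, ΔJ).
(a)–(c): allowed.
(a)–(d): allowed.
(b)–(c): forbidden (parity, ΔL, ΔJ).
(b)–(d): forbidden (parity, ΔL, ΔJ).
(c)–(d): forbidden (parity).
Allowed pairs: 2 of 6.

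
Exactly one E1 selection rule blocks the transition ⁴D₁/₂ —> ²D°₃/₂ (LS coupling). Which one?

Initial level: S=3/2, L=2, J=1/2, parity even. Final level: S=1/2, L=2, J=3/2, parity odd.
Parity must change: even → odd — passes.
ΔS = 0: S: 3/2 → 1/2 — fails.
ΔL = 0, ±1 (not L=0↔0): L: 2 → 2, ΔL = +0 — passes.
ΔJ = 0, ±1 (not J=0↔0): J: 1/2 → 3/2, ΔJ = +1 — passes.

the ΔS = 0 rule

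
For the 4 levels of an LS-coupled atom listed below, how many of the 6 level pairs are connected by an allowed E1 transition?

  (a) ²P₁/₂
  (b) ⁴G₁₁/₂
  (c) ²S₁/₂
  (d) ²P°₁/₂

2

(a)–(b): forbidden (parity, ΔS, ΔL, ΔJ).
(a)–(c): forbidden (parity).
(a)–(d): allowed.
(b)–(c): forbidden (parity, ΔS, ΔL, ΔJ).
(b)–(d): forbidden (ΔS, ΔL, ΔJ).
(c)–(d): allowed.
Allowed pairs: 2 of 6.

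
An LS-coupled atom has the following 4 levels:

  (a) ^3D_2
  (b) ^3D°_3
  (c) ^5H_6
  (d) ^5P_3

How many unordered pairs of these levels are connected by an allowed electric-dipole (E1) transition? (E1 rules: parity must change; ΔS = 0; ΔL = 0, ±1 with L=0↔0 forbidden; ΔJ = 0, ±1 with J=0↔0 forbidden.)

(a)–(b): allowed.
(a)–(c): forbidden (parity, ΔS, ΔL, ΔJ).
(a)–(d): forbidden (parity, ΔS).
(b)–(c): forbidden (ΔS, ΔL, ΔJ).
(b)–(d): forbidden (ΔS).
(c)–(d): forbidden (parity, ΔL, ΔJ).
Allowed pairs: 1 of 6.

1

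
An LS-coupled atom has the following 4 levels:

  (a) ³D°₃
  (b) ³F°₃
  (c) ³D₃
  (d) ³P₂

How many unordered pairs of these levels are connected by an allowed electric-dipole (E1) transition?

3

(a)–(b): forbidden (parity).
(a)–(c): allowed.
(a)–(d): allowed.
(b)–(c): allowed.
(b)–(d): forbidden (ΔL).
(c)–(d): forbidden (parity).
Allowed pairs: 3 of 6.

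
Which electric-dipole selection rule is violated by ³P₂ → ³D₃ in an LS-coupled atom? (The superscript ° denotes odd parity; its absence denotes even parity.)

parity

Reading off the term symbols: S 1→1, L 1→2, J 2→3, parity even→even.
ΔS = 0: S: 1 → 1 — ✓.
ΔJ = 0, ±1 (not J=0↔0): J: 2 → 3, ΔJ = +1 — ✓.
ΔL = 0, ±1 (not L=0↔0): L: 1 → 2, ΔL = +1 — ✓.
Parity must change: even → even — ✗.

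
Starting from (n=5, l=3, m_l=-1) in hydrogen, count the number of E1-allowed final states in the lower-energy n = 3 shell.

3

E1 requires Δl = ±1, so l_f ∈ {2, 4}; with 0 ≤ l_f ≤ n_f−1 = 2, the allowed l_f values are {2}.
For l_f = 2: m_f ∈ {m_i−1, m_i, m_i+1} ∩ [−2, 2] = {-2, -1, 0} → 3 states.
Total: 3.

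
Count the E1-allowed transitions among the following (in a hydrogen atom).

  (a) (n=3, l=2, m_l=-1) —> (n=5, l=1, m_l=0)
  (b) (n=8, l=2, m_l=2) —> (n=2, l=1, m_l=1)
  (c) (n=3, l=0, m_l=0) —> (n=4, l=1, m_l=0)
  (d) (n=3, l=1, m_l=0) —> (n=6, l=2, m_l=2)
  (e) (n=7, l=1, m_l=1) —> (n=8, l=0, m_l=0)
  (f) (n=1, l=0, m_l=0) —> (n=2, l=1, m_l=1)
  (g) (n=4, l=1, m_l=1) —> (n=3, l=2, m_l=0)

6

(a) allowed
(b) allowed
(c) allowed
(d) forbidden — Δm_l = +2 (E1 requires Δm_l = 0, ±1)
(e) allowed
(f) allowed
(g) allowed
Total allowed: 6 of 7.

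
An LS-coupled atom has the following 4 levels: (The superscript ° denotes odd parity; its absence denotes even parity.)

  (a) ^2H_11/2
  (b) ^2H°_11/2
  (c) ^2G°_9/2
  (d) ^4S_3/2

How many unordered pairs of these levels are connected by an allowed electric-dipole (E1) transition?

2

(a)–(b): allowed.
(a)–(c): allowed.
(a)–(d): forbidden (parity, ΔS, ΔL, ΔJ).
(b)–(c): forbidden (parity).
(b)–(d): forbidden (ΔS, ΔL, ΔJ).
(c)–(d): forbidden (ΔS, ΔL, ΔJ).
Allowed pairs: 2 of 6.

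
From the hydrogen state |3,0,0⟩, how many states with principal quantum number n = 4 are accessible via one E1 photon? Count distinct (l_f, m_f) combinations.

3

E1 requires Δl = ±1, so l_f ∈ {-1, 1}; with 0 ≤ l_f ≤ n_f−1 = 3, the allowed l_f values are {1}.
For l_f = 1: m_f ∈ {m_i−1, m_i, m_i+1} ∩ [−1, 1] = {-1, 0, 1} → 3 states.
Total: 3.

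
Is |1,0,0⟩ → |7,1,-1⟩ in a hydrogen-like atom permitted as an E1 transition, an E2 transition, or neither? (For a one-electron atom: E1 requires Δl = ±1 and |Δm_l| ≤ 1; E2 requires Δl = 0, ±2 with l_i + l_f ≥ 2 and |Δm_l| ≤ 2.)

E1

Δl = 1 − 0 = +1; l_i + l_f = 1.
Δm_l = -1.
E1 (Δl = ±1, |Δm_l| ≤ 1): satisfied.
E2 (Δl = 0,±2, l_i+l_f ≥ 2, |Δm_l| ≤ 2): not satisfied.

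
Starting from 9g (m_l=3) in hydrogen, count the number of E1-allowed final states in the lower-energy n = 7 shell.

5

E1 requires Δl = ±1, so l_f ∈ {3, 5}; with 0 ≤ l_f ≤ n_f−1 = 6, the allowed l_f values are {3, 5}.
For l_f = 3: m_f ∈ {m_i−1, m_i, m_i+1} ∩ [−3, 3] = {2, 3} → 2 states.
For l_f = 5: m_f ∈ {m_i−1, m_i, m_i+1} ∩ [−5, 5] = {2, 3, 4} → 3 states.
Total: 5.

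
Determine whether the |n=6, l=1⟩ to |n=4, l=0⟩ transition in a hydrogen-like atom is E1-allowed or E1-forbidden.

allowed

l: 1 → 0 (Δl = -1). Δl = ±1 ok.
All E1 selection rules are satisfied.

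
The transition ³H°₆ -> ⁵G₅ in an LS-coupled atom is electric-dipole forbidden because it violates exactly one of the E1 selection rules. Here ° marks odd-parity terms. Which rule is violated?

the ΔS = 0 rule

Reading off the term symbols: S 1→2, L 5→4, J 6→5, parity odd→even.
Parity must change: odd → even — ok.
ΔS = 0: S: 1 → 2 — fails.
ΔL = 0, ±1 (not L=0↔0): L: 5 → 4, ΔL = -1 — ok.
ΔJ = 0, ±1 (not J=0↔0): J: 6 → 5, ΔJ = -1 — ok.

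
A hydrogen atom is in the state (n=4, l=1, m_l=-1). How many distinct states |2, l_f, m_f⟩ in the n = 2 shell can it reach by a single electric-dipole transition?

1

E1 requires Δl = ±1, so l_f ∈ {0, 2}; with 0 ≤ l_f ≤ n_f−1 = 1, the allowed l_f values are {0}.
For l_f = 0: m_f ∈ {m_i−1, m_i, m_i+1} ∩ [−0, 0] = {0} → 1 state.
Total: 1.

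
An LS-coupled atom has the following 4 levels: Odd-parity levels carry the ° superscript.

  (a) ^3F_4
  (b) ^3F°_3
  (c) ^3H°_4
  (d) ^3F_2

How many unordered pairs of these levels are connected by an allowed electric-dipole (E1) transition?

(a)–(b): allowed.
(a)–(c): forbidden (ΔL).
(a)–(d): forbidden (parity, ΔJ).
(b)–(c): forbidden (parity, ΔL).
(b)–(d): allowed.
(c)–(d): forbidden (ΔL, ΔJ).
Allowed pairs: 2 of 6.

2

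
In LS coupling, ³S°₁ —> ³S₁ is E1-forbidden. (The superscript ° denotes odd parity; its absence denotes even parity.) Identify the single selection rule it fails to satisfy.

the L=0 ↔ L=0 exclusion

Reading off the term symbols: S 1→1, L 0→0, J 1→1, parity odd→even.
Parity must change: odd → even — ok.
ΔS = 0: S: 1 → 1 — ok.
ΔL = 0, ±1 (not L=0↔0): L: 0 → 0, ΔL = +0 — fails.
ΔJ = 0, ±1 (not J=0↔0): J: 1 → 1, ΔJ = +0 — ok.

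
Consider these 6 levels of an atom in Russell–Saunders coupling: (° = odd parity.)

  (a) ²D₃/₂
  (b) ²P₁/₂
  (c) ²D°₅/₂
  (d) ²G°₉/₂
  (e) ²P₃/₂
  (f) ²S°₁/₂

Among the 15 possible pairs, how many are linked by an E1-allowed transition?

4

(a)–(b): forbidden (parity).
(a)–(c): allowed.
(a)–(d): forbidden (ΔL, ΔJ).
(a)–(e): forbidden (parity).
(a)–(f): forbidden (ΔL).
(b)–(c): forbidden (ΔJ).
(b)–(d): forbidden (ΔL, ΔJ).
(b)–(e): forbidden (parity).
(b)–(f): allowed.
(c)–(d): forbidden (parity, ΔL, ΔJ).
(c)–(e): allowed.
(c)–(f): forbidden (parity, ΔL, ΔJ).
(d)–(e): forbidden (ΔL, ΔJ).
(d)–(f): forbidden (parity, ΔL, ΔJ).
(e)–(f): allowed.
Allowed pairs: 4 of 15.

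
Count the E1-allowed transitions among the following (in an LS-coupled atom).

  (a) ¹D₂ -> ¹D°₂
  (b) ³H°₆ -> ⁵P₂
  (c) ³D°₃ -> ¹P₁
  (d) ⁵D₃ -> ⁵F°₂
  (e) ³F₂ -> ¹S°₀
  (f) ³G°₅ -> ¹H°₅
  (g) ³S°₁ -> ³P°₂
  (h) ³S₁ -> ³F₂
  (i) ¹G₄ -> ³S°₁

(a) allowed
(b) forbidden (ΔS, ΔL, ΔJ fail)
(c) forbidden (ΔS, ΔJ fail)
(d) allowed
(e) forbidden (ΔS, ΔL, ΔJ fail)
(f) forbidden (parity, ΔS fail)
(g) forbidden (parity fails)
(h) forbidden (parity, ΔL fail)
(i) forbidden (ΔS, ΔL, ΔJ fail)
Total allowed: 2 of 9.

2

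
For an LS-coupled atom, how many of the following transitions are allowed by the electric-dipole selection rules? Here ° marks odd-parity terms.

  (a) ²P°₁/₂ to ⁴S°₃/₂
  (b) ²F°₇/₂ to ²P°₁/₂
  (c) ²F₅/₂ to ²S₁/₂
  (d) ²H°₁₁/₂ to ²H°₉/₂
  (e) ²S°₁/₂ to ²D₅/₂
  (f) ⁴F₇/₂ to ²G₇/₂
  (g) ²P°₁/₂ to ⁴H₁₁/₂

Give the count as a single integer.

0

(a) forbidden (parity, ΔS fail)
(b) forbidden (parity, ΔL, ΔJ fail)
(c) forbidden (parity, ΔL, ΔJ fail)
(d) forbidden (parity fails)
(e) forbidden (ΔL, ΔJ fail)
(f) forbidden (parity, ΔS fail)
(g) forbidden (ΔS, ΔL, ΔJ fail)
Total allowed: 0 of 7.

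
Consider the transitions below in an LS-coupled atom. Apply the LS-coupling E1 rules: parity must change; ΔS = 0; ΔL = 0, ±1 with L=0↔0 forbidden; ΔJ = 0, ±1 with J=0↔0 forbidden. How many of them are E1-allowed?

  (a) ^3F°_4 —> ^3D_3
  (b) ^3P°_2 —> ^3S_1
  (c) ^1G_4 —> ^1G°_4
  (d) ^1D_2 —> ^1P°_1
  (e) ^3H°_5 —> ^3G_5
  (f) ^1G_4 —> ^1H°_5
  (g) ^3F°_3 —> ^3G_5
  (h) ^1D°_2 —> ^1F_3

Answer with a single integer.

7

(a) allowed
(b) allowed
(c) allowed
(d) allowed
(e) allowed
(f) allowed
(g) forbidden (ΔJ fails)
(h) allowed
Total allowed: 7 of 8.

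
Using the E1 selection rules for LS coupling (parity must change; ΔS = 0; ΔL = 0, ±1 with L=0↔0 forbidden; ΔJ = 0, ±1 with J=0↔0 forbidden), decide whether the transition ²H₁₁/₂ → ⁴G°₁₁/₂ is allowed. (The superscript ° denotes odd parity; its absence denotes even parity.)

forbidden

ΔJ = 0, ±1 (not J=0↔0): J: 11/2 → 11/2, ΔJ = +0 — satisfied.
Parity must change: even → odd — satisfied.
ΔL = 0, ±1 (not L=0↔0): L: 5 → 4, ΔL = -1 — satisfied.
ΔS = 0: S: 1/2 → 3/2 — violated.
Rule(s) violated: ΔS.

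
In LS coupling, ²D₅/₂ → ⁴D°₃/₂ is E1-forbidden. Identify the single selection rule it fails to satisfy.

the ΔS = 0 rule

Initial level: S=1/2, L=2, J=5/2, parity even. Final level: S=3/2, L=2, J=3/2, parity odd.
Parity must change: even → odd — passes.
ΔS = 0: S: 1/2 → 3/2 — fails.
ΔL = 0, ±1 (not L=0↔0): L: 2 → 2, ΔL = +0 — passes.
ΔJ = 0, ±1 (not J=0↔0): J: 5/2 → 3/2, ΔJ = -1 — passes.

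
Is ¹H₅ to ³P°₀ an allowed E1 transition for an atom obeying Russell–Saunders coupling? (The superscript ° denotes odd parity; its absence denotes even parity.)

forbidden

Initial level: S=0, L=5, J=5, parity even. Final level: S=1, L=1, J=0, parity odd.
ΔJ = 0, ±1 (not J=0↔0): J: 5 → 0, ΔJ = -5 — fails.
ΔS = 0: S: 0 → 1 — fails.
ΔL = 0, ±1 (not L=0↔0): L: 5 → 1, ΔL = -4 — fails.
Parity must change: even → odd — passes.
Rule(s) violated: ΔS, ΔL, ΔJ.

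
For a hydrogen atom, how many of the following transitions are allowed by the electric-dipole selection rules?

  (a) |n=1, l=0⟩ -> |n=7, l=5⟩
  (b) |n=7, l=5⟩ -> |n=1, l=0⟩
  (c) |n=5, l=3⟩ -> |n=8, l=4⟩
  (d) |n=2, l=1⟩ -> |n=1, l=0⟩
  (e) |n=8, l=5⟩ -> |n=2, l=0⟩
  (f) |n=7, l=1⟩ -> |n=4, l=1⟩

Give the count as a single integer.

2

(a) forbidden — Δl = +5 (E1 requires Δl = ±1)
(b) forbidden — Δl = -5 (E1 requires Δl = ±1)
(c) allowed
(d) allowed
(e) forbidden — Δl = -5 (E1 requires Δl = ±1)
(f) forbidden — Δl = +0 (E1 requires Δl = ±1)
Total allowed: 2 of 6.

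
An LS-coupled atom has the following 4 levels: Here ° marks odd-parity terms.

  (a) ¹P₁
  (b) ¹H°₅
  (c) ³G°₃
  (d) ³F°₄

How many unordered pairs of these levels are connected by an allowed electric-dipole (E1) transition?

0

(a)–(b): forbidden (ΔL, ΔJ).
(a)–(c): forbidden (ΔS, ΔL, ΔJ).
(a)–(d): forbidden (ΔS, ΔL, ΔJ).
(b)–(c): forbidden (parity, ΔS, ΔJ).
(b)–(d): forbidden (parity, ΔS, ΔL).
(c)–(d): forbidden (parity).
Allowed pairs: 0 of 6.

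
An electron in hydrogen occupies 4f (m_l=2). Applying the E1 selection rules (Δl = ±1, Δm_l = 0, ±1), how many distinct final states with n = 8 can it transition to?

5

E1 requires Δl = ±1, so l_f ∈ {2, 4}; with 0 ≤ l_f ≤ n_f−1 = 7, the allowed l_f values are {2, 4}.
For l_f = 2: m_f ∈ {m_i−1, m_i, m_i+1} ∩ [−2, 2] = {1, 2} → 2 states.
For l_f = 4: m_f ∈ {m_i−1, m_i, m_i+1} ∩ [−4, 4] = {1, 2, 3} → 3 states.
Total: 5.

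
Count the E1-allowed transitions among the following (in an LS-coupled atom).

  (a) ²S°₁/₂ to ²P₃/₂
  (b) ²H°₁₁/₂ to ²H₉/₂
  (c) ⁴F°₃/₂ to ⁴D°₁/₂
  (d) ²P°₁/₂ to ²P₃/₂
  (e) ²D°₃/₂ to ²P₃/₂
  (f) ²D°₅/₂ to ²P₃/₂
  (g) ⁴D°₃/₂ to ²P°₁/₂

(a) allowed
(b) allowed
(c) forbidden (parity fails)
(d) allowed
(e) allowed
(f) allowed
(g) forbidden (parity, ΔS fail)
Total allowed: 5 of 7.

5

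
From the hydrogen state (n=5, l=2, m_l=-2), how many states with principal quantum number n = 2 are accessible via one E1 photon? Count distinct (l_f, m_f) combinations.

E1 requires Δl = ±1, so l_f ∈ {1, 3}; with 0 ≤ l_f ≤ n_f−1 = 1, the allowed l_f values are {1}.
For l_f = 1: m_f ∈ {m_i−1, m_i, m_i+1} ∩ [−1, 1] = {-1} → 1 state.
Total: 1.

1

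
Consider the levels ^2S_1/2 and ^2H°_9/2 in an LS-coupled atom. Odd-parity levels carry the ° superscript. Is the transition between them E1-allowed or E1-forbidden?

forbidden

Initial level: S=1/2, L=0, J=1/2, parity even. Final level: S=1/2, L=5, J=9/2, parity odd.
Parity must change: even → odd — ok.
ΔS = 0: S: 1/2 → 1/2 — ok.
ΔL = 0, ±1 (not L=0↔0): L: 0 → 5, ΔL = +5 — fails.
ΔJ = 0, ±1 (not J=0↔0): J: 1/2 → 9/2, ΔJ = +4 — fails.
Rule(s) violated: ΔL, ΔJ.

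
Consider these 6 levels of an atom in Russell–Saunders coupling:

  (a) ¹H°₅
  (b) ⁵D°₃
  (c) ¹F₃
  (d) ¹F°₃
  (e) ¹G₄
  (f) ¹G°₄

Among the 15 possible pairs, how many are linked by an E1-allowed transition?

5

(a)–(b): forbidden (parity, ΔS, ΔL, ΔJ).
(a)–(c): forbidden (ΔL, ΔJ).
(a)–(d): forbidden (parity, ΔL, ΔJ).
(a)–(e): allowed.
(a)–(f): forbidden (parity).
(b)–(c): forbidden (ΔS).
(b)–(d): forbidden (parity, ΔS).
(b)–(e): forbidden (ΔS, ΔL).
(b)–(f): forbidden (parity, ΔS, ΔL).
(c)–(d): allowed.
(c)–(e): forbidden (parity).
(c)–(f): allowed.
(d)–(e): allowed.
(d)–(f): forbidden (parity).
(e)–(f): allowed.
Allowed pairs: 5 of 15.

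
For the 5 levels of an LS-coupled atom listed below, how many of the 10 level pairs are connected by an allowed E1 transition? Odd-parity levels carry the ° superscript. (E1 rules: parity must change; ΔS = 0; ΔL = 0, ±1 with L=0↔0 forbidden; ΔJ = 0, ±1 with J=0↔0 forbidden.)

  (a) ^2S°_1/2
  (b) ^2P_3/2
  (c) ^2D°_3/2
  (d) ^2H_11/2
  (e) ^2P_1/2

4

(a)–(b): allowed.
(a)–(c): forbidden (parity, ΔL).
(a)–(d): forbidden (ΔL, ΔJ).
(a)–(e): allowed.
(b)–(c): allowed.
(b)–(d): forbidden (parity, ΔL, ΔJ).
(b)–(e): forbidden (parity).
(c)–(d): forbidden (ΔL, ΔJ).
(c)–(e): allowed.
(d)–(e): forbidden (parity, ΔL, ΔJ).
Allowed pairs: 4 of 10.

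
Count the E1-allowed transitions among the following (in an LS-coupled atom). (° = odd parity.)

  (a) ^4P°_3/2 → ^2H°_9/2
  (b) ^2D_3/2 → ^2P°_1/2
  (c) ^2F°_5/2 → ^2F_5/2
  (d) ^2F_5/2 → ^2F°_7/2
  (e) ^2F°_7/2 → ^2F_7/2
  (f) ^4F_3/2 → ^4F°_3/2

5

(a) forbidden (parity, ΔS, ΔL, ΔJ fail)
(b) allowed
(c) allowed
(d) allowed
(e) allowed
(f) allowed
Total allowed: 5 of 6.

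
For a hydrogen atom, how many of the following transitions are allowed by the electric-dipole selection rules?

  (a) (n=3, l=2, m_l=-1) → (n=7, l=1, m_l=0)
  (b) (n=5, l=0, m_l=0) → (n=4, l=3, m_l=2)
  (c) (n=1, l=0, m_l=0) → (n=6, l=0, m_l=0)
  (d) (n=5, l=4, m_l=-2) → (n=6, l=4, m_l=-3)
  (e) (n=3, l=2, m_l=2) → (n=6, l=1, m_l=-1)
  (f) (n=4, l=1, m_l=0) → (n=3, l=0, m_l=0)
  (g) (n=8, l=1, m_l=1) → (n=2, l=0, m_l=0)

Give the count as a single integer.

(a) allowed
(b) forbidden — Δl = +3 (E1 requires Δl = ±1); Δm_l = +2 (E1 requires Δm_l = 0, ±1)
(c) forbidden — Δl = +0 (E1 requires Δl = ±1)
(d) forbidden — Δl = +0 (E1 requires Δl = ±1)
(e) forbidden — Δm_l = -3 (E1 requires Δm_l = 0, ±1)
(f) allowed
(g) allowed
Total allowed: 3 of 7.

3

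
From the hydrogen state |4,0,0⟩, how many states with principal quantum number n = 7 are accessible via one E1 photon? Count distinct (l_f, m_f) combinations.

E1 requires Δl = ±1, so l_f ∈ {-1, 1}; with 0 ≤ l_f ≤ n_f−1 = 6, the allowed l_f values are {1}.
For l_f = 1: m_f ∈ {m_i−1, m_i, m_i+1} ∩ [−1, 1] = {-1, 0, 1} → 3 states.
Total: 3.

3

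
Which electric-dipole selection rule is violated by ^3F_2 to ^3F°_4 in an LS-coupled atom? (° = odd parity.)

Initial level: S=1, L=3, J=2, parity even. Final level: S=1, L=3, J=4, parity odd.
ΔJ = 0, ±1 (not J=0↔0): J: 2 → 4, ΔJ = +2 — violated.
Parity must change: even → odd — satisfied.
ΔS = 0: S: 1 → 1 — satisfied.
ΔL = 0, ±1 (not L=0↔0): L: 3 → 3, ΔL = +0 — satisfied.

the ΔJ = 0, ±1 rule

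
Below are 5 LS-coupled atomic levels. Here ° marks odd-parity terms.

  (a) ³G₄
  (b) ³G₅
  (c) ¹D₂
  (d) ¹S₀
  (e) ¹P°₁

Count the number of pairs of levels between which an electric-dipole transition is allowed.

(a)–(b): forbidden (parity).
(a)–(c): forbidden (parity, ΔS, ΔL, ΔJ).
(a)–(d): forbidden (parity, ΔS, ΔL, ΔJ).
(a)–(e): forbidden (ΔS, ΔL, ΔJ).
(b)–(c): forbidden (parity, ΔS, ΔL, ΔJ).
(b)–(d): forbidden (parity, ΔS, ΔL, ΔJ).
(b)–(e): forbidden (ΔS, ΔL, ΔJ).
(c)–(d): forbidden (parity, ΔL, ΔJ).
(c)–(e): allowed.
(d)–(e): allowed.
Allowed pairs: 2 of 10.

2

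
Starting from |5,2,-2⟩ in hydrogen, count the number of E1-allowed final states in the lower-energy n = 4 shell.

4

E1 requires Δl = ±1, so l_f ∈ {1, 3}; with 0 ≤ l_f ≤ n_f−1 = 3, the allowed l_f values are {1, 3}.
For l_f = 1: m_f ∈ {m_i−1, m_i, m_i+1} ∩ [−1, 1] = {-1} → 1 state.
For l_f = 3: m_f ∈ {m_i−1, m_i, m_i+1} ∩ [−3, 3] = {-3, -2, -1} → 3 states.
Total: 4.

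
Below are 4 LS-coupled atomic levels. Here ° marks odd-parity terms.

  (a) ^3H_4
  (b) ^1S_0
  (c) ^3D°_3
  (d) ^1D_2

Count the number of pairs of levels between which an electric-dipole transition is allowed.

(a)–(b): forbidden (parity, ΔS, ΔL, ΔJ).
(a)–(c): forbidden (ΔL).
(a)–(d): forbidden (parity, ΔS, ΔL, ΔJ).
(b)–(c): forbidden (ΔS, ΔL, ΔJ).
(b)–(d): forbidden (parity, ΔL, ΔJ).
(c)–(d): forbidden (ΔS).
Allowed pairs: 0 of 6.

0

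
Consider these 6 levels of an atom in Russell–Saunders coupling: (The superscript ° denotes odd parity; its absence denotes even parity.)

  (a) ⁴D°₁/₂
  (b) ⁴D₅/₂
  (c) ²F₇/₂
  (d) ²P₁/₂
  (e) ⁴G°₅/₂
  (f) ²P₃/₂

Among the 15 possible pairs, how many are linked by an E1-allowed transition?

0

(a)–(b): forbidden (ΔJ).
(a)–(c): forbidden (ΔS, ΔJ).
(a)–(d): forbidden (ΔS).
(a)–(e): forbidden (parity, ΔL, ΔJ).
(a)–(f): forbidden (ΔS).
(b)–(c): forbidden (parity, ΔS).
(b)–(d): forbidden (parity, ΔS, ΔJ).
(b)–(e): forbidden (ΔL).
(b)–(f): forbidden (parity, ΔS).
(c)–(d): forbidden (parity, ΔL, ΔJ).
(c)–(e): forbidden (ΔS).
(c)–(f): forbidden (parity, ΔL, ΔJ).
(d)–(e): forbidden (ΔS, ΔL, ΔJ).
(d)–(f): forbidden (parity).
(e)–(f): forbidden (ΔS, ΔL).
Allowed pairs: 0 of 15.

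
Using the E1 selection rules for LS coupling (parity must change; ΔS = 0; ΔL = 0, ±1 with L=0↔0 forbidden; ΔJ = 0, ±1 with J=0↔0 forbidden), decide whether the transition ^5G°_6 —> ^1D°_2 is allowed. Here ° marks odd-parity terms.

Parity must change: odd → odd — ✗.
ΔJ = 0, ±1 (not J=0↔0): J: 6 → 2, ΔJ = -4 — ✗.
ΔS = 0: S: 2 → 0 — ✗.
ΔL = 0, ±1 (not L=0↔0): L: 4 → 2, ΔL = -2 — ✗.
Rule(s) violated: parity, ΔS, ΔL, ΔJ.

forbidden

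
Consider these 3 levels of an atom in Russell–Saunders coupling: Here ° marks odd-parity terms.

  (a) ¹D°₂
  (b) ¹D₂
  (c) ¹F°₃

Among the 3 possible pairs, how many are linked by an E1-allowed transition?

2

(a)–(b): allowed.
(a)–(c): forbidden (parity).
(b)–(c): allowed.
Allowed pairs: 2 of 3.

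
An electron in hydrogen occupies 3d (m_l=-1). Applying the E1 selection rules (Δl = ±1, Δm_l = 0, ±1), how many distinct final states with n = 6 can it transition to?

E1 requires Δl = ±1, so l_f ∈ {1, 3}; with 0 ≤ l_f ≤ n_f−1 = 5, the allowed l_f values are {1, 3}.
For l_f = 1: m_f ∈ {m_i−1, m_i, m_i+1} ∩ [−1, 1] = {-1, 0} → 2 states.
For l_f = 3: m_f ∈ {m_i−1, m_i, m_i+1} ∩ [−3, 3] = {-2, -1, 0} → 3 states.
Total: 5.

5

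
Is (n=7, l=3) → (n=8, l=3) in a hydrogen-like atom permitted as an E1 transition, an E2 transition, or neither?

E2

Δl = 3 − 3 = +0; l_i + l_f = 6.
E1 (Δl = ±1): not satisfied.
E2 (Δl = 0,±2, l_i+l_f ≥ 2): satisfied.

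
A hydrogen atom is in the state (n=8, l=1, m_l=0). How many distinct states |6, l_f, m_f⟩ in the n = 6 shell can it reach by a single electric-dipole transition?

E1 requires Δl = ±1, so l_f ∈ {0, 2}; with 0 ≤ l_f ≤ n_f−1 = 5, the allowed l_f values are {0, 2}.
For l_f = 0: m_f ∈ {m_i−1, m_i, m_i+1} ∩ [−0, 0] = {0} → 1 state.
For l_f = 2: m_f ∈ {m_i−1, m_i, m_i+1} ∩ [−2, 2] = {-1, 0, 1} → 3 states.
Total: 4.

4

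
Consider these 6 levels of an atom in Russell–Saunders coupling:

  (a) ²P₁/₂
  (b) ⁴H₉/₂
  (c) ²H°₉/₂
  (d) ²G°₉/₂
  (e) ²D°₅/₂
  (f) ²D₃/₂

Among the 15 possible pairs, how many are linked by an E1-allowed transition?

1

(a)–(b): forbidden (parity, ΔS, ΔL, ΔJ).
(a)–(c): forbidden (ΔL, ΔJ).
(a)–(d): forbidden (ΔL, ΔJ).
(a)–(e): forbidden (ΔJ).
(a)–(f): forbidden (parity).
(b)–(c): forbidden (ΔS).
(b)–(d): forbidden (ΔS).
(b)–(e): forbidden (ΔS, ΔL, ΔJ).
(b)–(f): forbidden (parity, ΔS, ΔL, ΔJ).
(c)–(d): forbidden (parity).
(c)–(e): forbidden (parity, ΔL, ΔJ).
(c)–(f): forbidden (ΔL, ΔJ).
(d)–(e): forbidden (parity, ΔL, ΔJ).
(d)–(f): forbidden (ΔL, ΔJ).
(e)–(f): allowed.
Allowed pairs: 1 of 15.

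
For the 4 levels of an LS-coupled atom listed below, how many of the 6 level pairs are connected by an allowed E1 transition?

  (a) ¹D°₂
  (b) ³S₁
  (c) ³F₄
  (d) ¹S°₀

0

(a)–(b): forbidden (ΔS, ΔL).
(a)–(c): forbidden (ΔS, ΔJ).
(a)–(d): forbidden (parity, ΔL, ΔJ).
(b)–(c): forbidden (parity, ΔL, ΔJ).
(b)–(d): forbidden (ΔS, ΔL).
(c)–(d): forbidden (ΔS, ΔL, ΔJ).
Allowed pairs: 0 of 6.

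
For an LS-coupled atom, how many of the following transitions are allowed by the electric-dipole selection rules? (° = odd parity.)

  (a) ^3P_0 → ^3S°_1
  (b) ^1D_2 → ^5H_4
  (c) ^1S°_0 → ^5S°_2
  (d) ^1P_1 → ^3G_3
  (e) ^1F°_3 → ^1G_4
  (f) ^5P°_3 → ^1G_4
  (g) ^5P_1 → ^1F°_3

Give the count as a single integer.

2

(a) allowed
(b) forbidden (parity, ΔS, ΔL, ΔJ fail)
(c) forbidden (parity, ΔS, ΔL, ΔJ fail)
(d) forbidden (parity, ΔS, ΔL, ΔJ fail)
(e) allowed
(f) forbidden (ΔS, ΔL fail)
(g) forbidden (ΔS, ΔL, ΔJ fail)
Total allowed: 2 of 7.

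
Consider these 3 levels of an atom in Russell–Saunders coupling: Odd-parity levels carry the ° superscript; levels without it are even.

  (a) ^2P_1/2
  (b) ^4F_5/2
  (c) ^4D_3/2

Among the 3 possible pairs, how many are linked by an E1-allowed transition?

(a)–(b): forbidden (parity, ΔS, ΔL, ΔJ).
(a)–(c): forbidden (parity, ΔS).
(b)–(c): forbidden (parity).
Allowed pairs: 0 of 3.

0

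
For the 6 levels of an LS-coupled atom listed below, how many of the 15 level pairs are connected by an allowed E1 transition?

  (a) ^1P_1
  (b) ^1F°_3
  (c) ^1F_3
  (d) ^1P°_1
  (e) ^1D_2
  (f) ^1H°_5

(a)–(b): forbidden (ΔL, ΔJ).
(a)–(c): forbidden (parity, ΔL, ΔJ).
(a)–(d): allowed.
(a)–(e): forbidden (parity).
(a)–(f): forbidden (ΔL, ΔJ).
(b)–(c): allowed.
(b)–(d): forbidden (parity, ΔL, ΔJ).
(b)–(e): allowed.
(b)–(f): forbidden (parity, ΔL, ΔJ).
(c)–(d): forbidden (ΔL, ΔJ).
(c)–(e): forbidden (parity).
(c)–(f): forbidden (ΔL, ΔJ).
(d)–(e): allowed.
(d)–(f): forbidden (parity, ΔL, ΔJ).
(e)–(f): forbidden (ΔL, ΔJ).
Allowed pairs: 4 of 15.

4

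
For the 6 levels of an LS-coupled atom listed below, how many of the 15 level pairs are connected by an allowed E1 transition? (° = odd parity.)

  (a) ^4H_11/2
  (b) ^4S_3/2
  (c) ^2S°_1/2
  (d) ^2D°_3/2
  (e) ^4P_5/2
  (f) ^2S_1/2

0

(a)–(b): forbidden (parity, ΔL, ΔJ).
(a)–(c): forbidden (ΔS, ΔL, ΔJ).
(a)–(d): forbidden (ΔS, ΔL, ΔJ).
(a)–(e): forbidden (parity, ΔL, ΔJ).
(a)–(f): forbidden (parity, ΔS, ΔL, ΔJ).
(b)–(c): forbidden (ΔS, ΔL).
(b)–(d): forbidden (ΔS, ΔL).
(b)–(e): forbidden (parity).
(b)–(f): forbidden (parity, ΔS, ΔL).
(c)–(d): forbidden (parity, ΔL).
(c)–(e): forbidden (ΔS, ΔJ).
(c)–(f): forbidden (ΔL).
(d)–(e): forbidden (ΔS).
(d)–(f): forbidden (ΔL).
(e)–(f): forbidden (parity, ΔS, ΔJ).
Allowed pairs: 0 of 15.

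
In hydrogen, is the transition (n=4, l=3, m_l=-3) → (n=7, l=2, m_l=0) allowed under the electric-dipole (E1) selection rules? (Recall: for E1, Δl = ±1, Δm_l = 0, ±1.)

forbidden

l: 3 → 2 (Δl = -1). Δl = ±1 satisfied.
m_l: -3 → 0 (Δm_l = +3). |Δm_l| ≤ 1 violated.
The transition is electric-dipole forbidden.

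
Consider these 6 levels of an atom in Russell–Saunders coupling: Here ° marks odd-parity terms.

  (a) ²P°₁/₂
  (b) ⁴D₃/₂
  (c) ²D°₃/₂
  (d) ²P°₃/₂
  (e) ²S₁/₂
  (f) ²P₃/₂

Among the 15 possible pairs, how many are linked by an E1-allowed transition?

(a)–(b): forbidden (ΔS).
(a)–(c): forbidden (parity).
(a)–(d): forbidden (parity).
(a)–(e): allowed.
(a)–(f): allowed.
(b)–(c): forbidden (ΔS).
(b)–(d): forbidden (ΔS).
(b)–(e): forbidden (parity, ΔS, ΔL).
(b)–(f): forbidden (parity, ΔS).
(c)–(d): forbidden (parity).
(c)–(e): forbidden (ΔL).
(c)–(f): allowed.
(d)–(e): allowed.
(d)–(f): allowed.
(e)–(f): forbidden (parity).
Allowed pairs: 5 of 15.

5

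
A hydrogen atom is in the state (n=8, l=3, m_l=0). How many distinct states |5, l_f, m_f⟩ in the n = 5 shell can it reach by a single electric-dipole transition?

6

E1 requires Δl = ±1, so l_f ∈ {2, 4}; with 0 ≤ l_f ≤ n_f−1 = 4, the allowed l_f values are {2, 4}.
For l_f = 2: m_f ∈ {m_i−1, m_i, m_i+1} ∩ [−2, 2] = {-1, 0, 1} → 3 states.
For l_f = 4: m_f ∈ {m_i−1, m_i, m_i+1} ∩ [−4, 4] = {-1, 0, 1} → 3 states.
Total: 6.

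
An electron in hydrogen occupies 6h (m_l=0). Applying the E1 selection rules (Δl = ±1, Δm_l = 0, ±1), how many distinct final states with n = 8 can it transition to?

6

E1 requires Δl = ±1, so l_f ∈ {4, 6}; with 0 ≤ l_f ≤ n_f−1 = 7, the allowed l_f values are {4, 6}.
For l_f = 4: m_f ∈ {m_i−1, m_i, m_i+1} ∩ [−4, 4] = {-1, 0, 1} → 3 states.
For l_f = 6: m_f ∈ {m_i−1, m_i, m_i+1} ∩ [−6, 6] = {-1, 0, 1} → 3 states.
Total: 6.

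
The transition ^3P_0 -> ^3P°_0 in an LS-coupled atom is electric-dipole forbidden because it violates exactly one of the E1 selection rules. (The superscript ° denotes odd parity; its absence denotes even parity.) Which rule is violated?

the J=0 ↔ J=0 exclusion

Reading off the term symbols: S 1→1, L 1→1, J 0→0, parity even→odd.
Parity must change: even → odd — ✓.
ΔS = 0: S: 1 → 1 — ✓.
ΔL = 0, ±1 (not L=0↔0): L: 1 → 1, ΔL = +0 — ✓.
ΔJ = 0, ±1 (not J=0↔0): J: 0 → 0, ΔJ = +0 — ✗.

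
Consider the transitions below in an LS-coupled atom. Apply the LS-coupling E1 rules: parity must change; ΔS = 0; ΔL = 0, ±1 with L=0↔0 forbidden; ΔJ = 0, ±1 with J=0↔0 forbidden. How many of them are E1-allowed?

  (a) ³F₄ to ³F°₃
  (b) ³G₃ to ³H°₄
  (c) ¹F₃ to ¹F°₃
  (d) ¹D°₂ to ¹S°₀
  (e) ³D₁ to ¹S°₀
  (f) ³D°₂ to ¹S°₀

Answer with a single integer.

(a) allowed
(b) allowed
(c) allowed
(d) forbidden (parity, ΔL, ΔJ fail)
(e) forbidden (ΔS, ΔL fail)
(f) forbidden (parity, ΔS, ΔL, ΔJ fail)
Total allowed: 3 of 6.

3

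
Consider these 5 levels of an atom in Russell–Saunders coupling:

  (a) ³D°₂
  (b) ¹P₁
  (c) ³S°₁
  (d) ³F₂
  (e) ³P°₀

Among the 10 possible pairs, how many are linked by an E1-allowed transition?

(a)–(b): forbidden (ΔS).
(a)–(c): forbidden (parity, ΔL).
(a)–(d): allowed.
(a)–(e): forbidden (parity, ΔJ).
(b)–(c): forbidden (ΔS).
(b)–(d): forbidden (parity, ΔS, ΔL).
(b)–(e): forbidden (ΔS).
(c)–(d): forbidden (ΔL).
(c)–(e): forbidden (parity).
(d)–(e): forbidden (ΔL, ΔJ).
Allowed pairs: 1 of 10.

1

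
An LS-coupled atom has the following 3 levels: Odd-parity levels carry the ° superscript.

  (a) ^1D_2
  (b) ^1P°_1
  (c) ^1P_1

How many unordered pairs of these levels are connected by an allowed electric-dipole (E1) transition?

(a)–(b): allowed.
(a)–(c): forbidden (parity).
(b)–(c): allowed.
Allowed pairs: 2 of 3.

2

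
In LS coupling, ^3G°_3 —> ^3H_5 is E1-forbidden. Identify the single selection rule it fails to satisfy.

the ΔJ = 0, ±1 rule

Parity must change: odd → even — satisfied.
ΔS = 0: S: 1 → 1 — satisfied.
ΔL = 0, ±1 (not L=0↔0): L: 4 → 5, ΔL = +1 — satisfied.
ΔJ = 0, ±1 (not J=0↔0): J: 3 → 5, ΔJ = +2 — violated.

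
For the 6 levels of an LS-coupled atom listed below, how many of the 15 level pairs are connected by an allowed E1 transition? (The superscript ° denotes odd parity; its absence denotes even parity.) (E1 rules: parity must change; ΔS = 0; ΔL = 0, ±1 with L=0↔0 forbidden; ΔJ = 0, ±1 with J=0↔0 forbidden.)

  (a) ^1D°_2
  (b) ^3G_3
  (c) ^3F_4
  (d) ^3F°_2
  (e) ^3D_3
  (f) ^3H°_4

3

(a)–(b): forbidden (ΔS, ΔL).
(a)–(c): forbidden (ΔS, ΔJ).
(a)–(d): forbidden (parity, ΔS).
(a)–(e): forbidden (ΔS).
(a)–(f): forbidden (parity, ΔS, ΔL, ΔJ).
(b)–(c): forbidden (parity).
(b)–(d): allowed.
(b)–(e): forbidden (parity, ΔL).
(b)–(f): allowed.
(c)–(d): forbidden (ΔJ).
(c)–(e): forbidden (parity).
(c)–(f): forbidden (ΔL).
(d)–(e): allowed.
(d)–(f): forbidden (parity, ΔL, ΔJ).
(e)–(f): forbidden (ΔL).
Allowed pairs: 3 of 15.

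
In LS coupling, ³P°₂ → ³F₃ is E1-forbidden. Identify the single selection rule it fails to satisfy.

ΔS = 0: S: 1 → 1 — satisfied.
Parity must change: odd → even — satisfied.
ΔJ = 0, ±1 (not J=0↔0): J: 2 → 3, ΔJ = +1 — satisfied.
ΔL = 0, ±1 (not L=0↔0): L: 1 → 3, ΔL = +2 — violated.

the ΔL = 0, ±1 rule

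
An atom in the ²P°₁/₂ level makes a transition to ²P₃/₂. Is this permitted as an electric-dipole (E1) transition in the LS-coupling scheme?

Reading off the term symbols: S 1/2→1/2, L 1→1, J 1/2→3/2, parity odd→even.
Parity must change: odd → even — satisfied.
ΔS = 0: S: 1/2 → 1/2 — satisfied.
ΔL = 0, ±1 (not L=0↔0): L: 1 → 1, ΔL = +0 — satisfied.
ΔJ = 0, ±1 (not J=0↔0): J: 1/2 → 3/2, ΔJ = +1 — satisfied.
All four E1 rules are satisfied.

allowed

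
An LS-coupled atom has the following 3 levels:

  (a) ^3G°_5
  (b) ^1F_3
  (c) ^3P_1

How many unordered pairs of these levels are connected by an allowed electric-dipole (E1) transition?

(a)–(b): forbidden (ΔS, ΔJ).
(a)–(c): forbidden (ΔL, ΔJ).
(b)–(c): forbidden (parity, ΔS, ΔL, ΔJ).
Allowed pairs: 0 of 3.

0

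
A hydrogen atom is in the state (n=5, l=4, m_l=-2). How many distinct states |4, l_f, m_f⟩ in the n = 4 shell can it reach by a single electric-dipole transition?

3

E1 requires Δl = ±1, so l_f ∈ {3, 5}; with 0 ≤ l_f ≤ n_f−1 = 3, the allowed l_f values are {3}.
For l_f = 3: m_f ∈ {m_i−1, m_i, m_i+1} ∩ [−3, 3] = {-3, -2, -1} → 3 states.
Total: 3.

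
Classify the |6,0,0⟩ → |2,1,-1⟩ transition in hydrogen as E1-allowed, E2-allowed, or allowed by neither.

E1

Δl = 1 − 0 = +1; l_i + l_f = 1.
Δm_l = -1.
E1 (Δl = ±1, |Δm_l| ≤ 1): satisfied.
E2 (Δl = 0,±2, l_i+l_f ≥ 2, |Δm_l| ≤ 2): not satisfied.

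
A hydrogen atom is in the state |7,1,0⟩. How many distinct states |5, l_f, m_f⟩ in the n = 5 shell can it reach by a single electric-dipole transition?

4

E1 requires Δl = ±1, so l_f ∈ {0, 2}; with 0 ≤ l_f ≤ n_f−1 = 4, the allowed l_f values are {0, 2}.
For l_f = 0: m_f ∈ {m_i−1, m_i, m_i+1} ∩ [−0, 0] = {0} → 1 state.
For l_f = 2: m_f ∈ {m_i−1, m_i, m_i+1} ∩ [−2, 2] = {-1, 0, 1} → 3 states.
Total: 4.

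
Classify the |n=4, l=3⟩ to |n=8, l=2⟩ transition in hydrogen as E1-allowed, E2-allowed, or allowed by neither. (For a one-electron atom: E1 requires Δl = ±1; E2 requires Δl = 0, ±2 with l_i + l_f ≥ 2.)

Δl = 2 − 3 = -1; l_i + l_f = 5.
E1 (Δl = ±1): satisfied.
E2 (Δl = 0,±2, l_i+l_f ≥ 2): not satisfied.

E1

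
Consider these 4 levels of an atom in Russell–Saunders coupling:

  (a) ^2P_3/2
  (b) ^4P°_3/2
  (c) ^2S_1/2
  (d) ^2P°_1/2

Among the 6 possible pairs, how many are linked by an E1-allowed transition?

2

(a)–(b): forbidden (ΔS).
(a)–(c): forbidden (parity).
(a)–(d): allowed.
(b)–(c): forbidden (ΔS).
(b)–(d): forbidden (parity, ΔS).
(c)–(d): allowed.
Allowed pairs: 2 of 6.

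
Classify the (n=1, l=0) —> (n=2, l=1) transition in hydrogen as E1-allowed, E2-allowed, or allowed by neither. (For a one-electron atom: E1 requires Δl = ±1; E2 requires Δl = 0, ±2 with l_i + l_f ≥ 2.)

E1

Δl = 1 − 0 = +1; l_i + l_f = 1.
E1 (Δl = ±1): satisfied.
E2 (Δl = 0,±2, l_i+l_f ≥ 2): not satisfied.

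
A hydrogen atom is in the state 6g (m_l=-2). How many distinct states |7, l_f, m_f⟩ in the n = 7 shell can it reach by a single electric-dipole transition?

6

E1 requires Δl = ±1, so l_f ∈ {3, 5}; with 0 ≤ l_f ≤ n_f−1 = 6, the allowed l_f values are {3, 5}.
For l_f = 3: m_f ∈ {m_i−1, m_i, m_i+1} ∩ [−3, 3] = {-3, -2, -1} → 3 states.
For l_f = 5: m_f ∈ {m_i−1, m_i, m_i+1} ∩ [−5, 5] = {-3, -2, -1} → 3 states.
Total: 6.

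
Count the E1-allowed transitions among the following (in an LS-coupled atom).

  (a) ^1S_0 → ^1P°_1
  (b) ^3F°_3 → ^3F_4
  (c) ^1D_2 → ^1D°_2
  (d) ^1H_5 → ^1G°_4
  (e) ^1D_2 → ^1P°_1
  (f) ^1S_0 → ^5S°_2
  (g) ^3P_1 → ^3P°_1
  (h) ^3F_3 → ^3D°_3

(a) allowed
(b) allowed
(c) allowed
(d) allowed
(e) allowed
(f) forbidden (ΔS, ΔL, ΔJ fail)
(g) allowed
(h) allowed
Total allowed: 7 of 8.

7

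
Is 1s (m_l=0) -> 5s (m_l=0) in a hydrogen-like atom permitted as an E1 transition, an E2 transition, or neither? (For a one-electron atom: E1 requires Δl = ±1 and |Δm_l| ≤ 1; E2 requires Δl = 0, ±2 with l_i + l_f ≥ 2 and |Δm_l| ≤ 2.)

neither

Δl = 0 − 0 = +0; l_i + l_f = 0.
Δm_l = +0.
E1 (Δl = ±1, |Δm_l| ≤ 1): not satisfied.
E2 (Δl = 0,±2, l_i+l_f ≥ 2, |Δm_l| ≤ 2): not satisfied.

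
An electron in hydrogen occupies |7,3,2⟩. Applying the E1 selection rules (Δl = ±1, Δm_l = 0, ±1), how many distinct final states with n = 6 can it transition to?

5

E1 requires Δl = ±1, so l_f ∈ {2, 4}; with 0 ≤ l_f ≤ n_f−1 = 5, the allowed l_f values are {2, 4}.
For l_f = 2: m_f ∈ {m_i−1, m_i, m_i+1} ∩ [−2, 2] = {1, 2} → 2 states.
For l_f = 4: m_f ∈ {m_i−1, m_i, m_i+1} ∩ [−4, 4] = {1, 2, 3} → 3 states.
Total: 5.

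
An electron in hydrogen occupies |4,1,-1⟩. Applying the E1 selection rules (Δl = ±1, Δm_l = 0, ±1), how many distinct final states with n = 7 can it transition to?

E1 requires Δl = ±1, so l_f ∈ {0, 2}; with 0 ≤ l_f ≤ n_f−1 = 6, the allowed l_f values are {0, 2}.
For l_f = 0: m_f ∈ {m_i−1, m_i, m_i+1} ∩ [−0, 0] = {0} → 1 state.
For l_f = 2: m_f ∈ {m_i−1, m_i, m_i+1} ∩ [−2, 2] = {-2, -1, 0} → 3 states.
Total: 4.

4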